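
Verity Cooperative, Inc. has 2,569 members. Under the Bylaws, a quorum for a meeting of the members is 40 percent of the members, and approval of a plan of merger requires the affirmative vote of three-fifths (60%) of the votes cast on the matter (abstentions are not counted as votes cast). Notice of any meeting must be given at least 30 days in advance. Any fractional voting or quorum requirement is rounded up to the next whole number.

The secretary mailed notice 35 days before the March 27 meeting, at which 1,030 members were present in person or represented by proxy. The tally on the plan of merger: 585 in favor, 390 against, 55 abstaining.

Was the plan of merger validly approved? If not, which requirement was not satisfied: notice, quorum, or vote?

Notice: 35 days given; 30 required. Satisfied.
Quorum: 40% of 2,569 = 1,027.60, rounded up to 1,028; 1,030 present. Satisfied.
Vote: requires three-fifths of the votes cast (1,030 − 55 abstaining = 975); 3/5 of 975 = 585, so 585 needed; 585 in favor. Satisfied.

Valid — all requirements satisfied.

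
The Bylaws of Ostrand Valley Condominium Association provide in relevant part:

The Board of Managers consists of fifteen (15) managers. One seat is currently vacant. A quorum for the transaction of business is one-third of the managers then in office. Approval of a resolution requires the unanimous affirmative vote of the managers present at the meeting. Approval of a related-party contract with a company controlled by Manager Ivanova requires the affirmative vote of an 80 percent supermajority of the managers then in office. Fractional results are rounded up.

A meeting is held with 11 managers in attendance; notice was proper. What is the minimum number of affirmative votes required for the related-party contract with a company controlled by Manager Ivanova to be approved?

12

The related-party contract with a company controlled by Manager Ivanova requires four-fifths of the managers then in office (14).
4/5 of 14 = 11.20, rounded up to 12.
(Only 11 can vote, so the related-party contract with a company controlled by Manager Ivanova cannot pass at this meeting, but the required vote is still 12.)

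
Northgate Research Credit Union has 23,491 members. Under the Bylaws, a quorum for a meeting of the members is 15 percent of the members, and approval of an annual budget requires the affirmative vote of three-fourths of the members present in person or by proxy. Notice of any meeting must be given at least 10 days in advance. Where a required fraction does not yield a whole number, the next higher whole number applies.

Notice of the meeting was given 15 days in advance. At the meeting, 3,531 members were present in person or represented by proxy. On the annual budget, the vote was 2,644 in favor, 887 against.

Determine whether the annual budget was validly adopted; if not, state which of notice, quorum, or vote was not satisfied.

Invalid — vote requirement not satisfied.

Notice: 15 days given; 10 required. Satisfied.
Quorum: 15% of 23,491 = 3,523.65, rounded up to 3,524; 3,531 present. Satisfied.
Vote: requires three-fourths of those present (3,531); 3/4 of 3531 = 2648.25, rounded up to 2649, so 2,649 needed; 2,644 in favor. Not satisfied.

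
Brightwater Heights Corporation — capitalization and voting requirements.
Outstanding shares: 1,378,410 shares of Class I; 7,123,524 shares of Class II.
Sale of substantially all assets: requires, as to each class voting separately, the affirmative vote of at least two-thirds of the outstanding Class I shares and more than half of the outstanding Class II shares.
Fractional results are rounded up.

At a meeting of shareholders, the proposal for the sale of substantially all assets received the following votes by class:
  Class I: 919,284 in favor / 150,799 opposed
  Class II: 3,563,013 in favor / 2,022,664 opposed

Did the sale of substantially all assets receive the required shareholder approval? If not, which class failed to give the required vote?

Class I: 2/3 of 1378410 = 918940; 918,940 required, 919,284 in favor — approved.
Class II: a majority of 7123524 is 3561763; 3,561,763 required, 3,563,013 in favor — approved.

Approved — every class gave the required vote.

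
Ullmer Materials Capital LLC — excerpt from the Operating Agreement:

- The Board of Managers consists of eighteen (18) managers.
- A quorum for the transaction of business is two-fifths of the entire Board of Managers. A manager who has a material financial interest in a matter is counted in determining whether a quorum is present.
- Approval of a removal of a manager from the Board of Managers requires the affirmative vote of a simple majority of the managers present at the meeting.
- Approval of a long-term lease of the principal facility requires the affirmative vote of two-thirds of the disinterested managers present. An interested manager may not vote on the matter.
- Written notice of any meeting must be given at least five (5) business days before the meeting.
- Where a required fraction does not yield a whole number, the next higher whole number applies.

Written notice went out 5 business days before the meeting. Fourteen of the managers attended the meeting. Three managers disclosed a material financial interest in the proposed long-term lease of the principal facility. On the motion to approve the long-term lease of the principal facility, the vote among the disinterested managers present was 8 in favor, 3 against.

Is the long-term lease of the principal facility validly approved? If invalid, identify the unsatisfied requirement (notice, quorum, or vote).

Notice: 5 business days given; 5 required (5 ≥ 5). Satisfied.
Quorum: 14 present (interested managers count toward quorum); quorum is 8. Satisfied.
Vote: the long-term lease of the principal facility requires two-thirds of the disinterested managers present (14 − 3 = 11). 2/3 of 11 = 7.33, rounded up to 8, so 8 affirmative votes are needed; 8 voted in favor. Satisfied.

Valid — all requirements satisfied.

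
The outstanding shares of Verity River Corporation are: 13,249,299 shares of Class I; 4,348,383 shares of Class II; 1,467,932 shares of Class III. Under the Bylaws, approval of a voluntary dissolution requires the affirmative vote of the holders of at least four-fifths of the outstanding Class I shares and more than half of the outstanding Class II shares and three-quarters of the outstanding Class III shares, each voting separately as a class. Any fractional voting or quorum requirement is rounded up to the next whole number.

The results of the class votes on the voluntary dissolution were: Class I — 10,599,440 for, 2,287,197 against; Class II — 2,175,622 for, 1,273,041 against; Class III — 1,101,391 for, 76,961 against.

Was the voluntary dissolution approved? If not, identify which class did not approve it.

Approved — every class gave the required vote.

Class I: 4/5 of 13249299 = 10599439.20, rounded up to 10599440; 10,599,440 required, 10,599,440 in favor — approved.
Class II: a majority of 4348383 is 2174192; 2,174,192 required, 2,175,622 in favor — approved.
Class III: 3/4 of 1467932 = 1100949; 1,100,949 required, 1,101,391 in favor — approved.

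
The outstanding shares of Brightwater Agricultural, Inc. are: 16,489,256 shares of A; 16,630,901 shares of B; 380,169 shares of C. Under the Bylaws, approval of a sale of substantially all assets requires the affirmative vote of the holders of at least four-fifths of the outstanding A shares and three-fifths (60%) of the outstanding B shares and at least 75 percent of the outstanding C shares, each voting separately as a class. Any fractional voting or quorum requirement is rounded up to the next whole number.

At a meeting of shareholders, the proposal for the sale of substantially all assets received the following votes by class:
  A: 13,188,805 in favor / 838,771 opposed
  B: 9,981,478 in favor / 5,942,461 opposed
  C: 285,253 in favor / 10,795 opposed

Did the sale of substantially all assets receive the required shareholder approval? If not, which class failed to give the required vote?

A: 4/5 of 16489256 = 13191404.80, rounded up to 13191405; 13,191,405 required, 13,188,805 in favor — not approved.
B: 3/5 of 16630901 = 9978540.60, rounded up to 9978541; 9,978,541 required, 9,981,478 in favor — approved.
C: 3/4 of 380169 = 285126.75, rounded up to 285127; 285,127 required, 285,253 in favor — approved.

Not approved — the A shares did not give the required vote.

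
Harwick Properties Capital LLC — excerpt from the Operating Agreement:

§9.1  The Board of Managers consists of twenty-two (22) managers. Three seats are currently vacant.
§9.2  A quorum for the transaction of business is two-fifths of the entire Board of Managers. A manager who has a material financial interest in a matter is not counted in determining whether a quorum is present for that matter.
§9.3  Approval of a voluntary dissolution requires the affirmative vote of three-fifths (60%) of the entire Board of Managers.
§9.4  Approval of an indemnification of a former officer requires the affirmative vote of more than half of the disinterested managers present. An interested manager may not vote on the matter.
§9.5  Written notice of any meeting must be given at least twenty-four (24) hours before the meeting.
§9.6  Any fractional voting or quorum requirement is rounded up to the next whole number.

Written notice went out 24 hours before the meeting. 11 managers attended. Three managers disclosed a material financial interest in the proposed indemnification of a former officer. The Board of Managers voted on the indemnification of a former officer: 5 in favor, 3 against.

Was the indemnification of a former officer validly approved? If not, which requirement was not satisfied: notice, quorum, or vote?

Notice: 24 hours given; 24 required (24 ≥ 24). Satisfied.
Quorum: 11 present, but the 3 interested managers do not count, leaving 8. Quorum is 9. Not satisfied.
Vote: the indemnification of a former officer requires a majority of the disinterested managers present (11 − 3 = 8). A majority of 8 is 5, so 5 affirmative votes are needed; 5 voted in favor. Satisfied. (Moot — without a quorum no business can be validly transacted.)

Invalid — quorum requirement not satisfied.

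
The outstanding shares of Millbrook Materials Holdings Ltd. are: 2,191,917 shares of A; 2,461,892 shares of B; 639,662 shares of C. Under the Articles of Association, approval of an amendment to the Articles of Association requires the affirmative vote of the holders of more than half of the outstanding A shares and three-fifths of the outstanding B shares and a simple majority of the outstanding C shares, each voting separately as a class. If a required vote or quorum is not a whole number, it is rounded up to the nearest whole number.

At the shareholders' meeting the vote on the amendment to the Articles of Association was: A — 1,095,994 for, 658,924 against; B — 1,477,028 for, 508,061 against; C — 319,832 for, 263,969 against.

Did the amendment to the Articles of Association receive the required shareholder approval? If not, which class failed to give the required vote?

A: a majority of 2191917 is 1095959; 1,095,959 required, 1,095,994 in favor — approved.
B: 3/5 of 2461892 = 1477135.20, rounded up to 1477136; 1,477,136 required, 1,477,028 in favor — not approved.
C: a majority of 639662 is 319832; 319,832 required, 319,832 in favor — approved.

Not approved — the B shares did not give the required vote.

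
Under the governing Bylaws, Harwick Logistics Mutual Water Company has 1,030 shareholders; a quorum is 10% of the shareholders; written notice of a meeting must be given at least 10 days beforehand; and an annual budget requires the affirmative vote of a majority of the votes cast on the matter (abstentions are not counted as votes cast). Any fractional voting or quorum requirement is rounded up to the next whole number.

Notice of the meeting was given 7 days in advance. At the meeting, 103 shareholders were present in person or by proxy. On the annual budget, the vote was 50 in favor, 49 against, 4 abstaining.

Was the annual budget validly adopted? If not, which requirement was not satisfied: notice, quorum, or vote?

Notice: 7 days given; 10 required. Not satisfied.
Quorum: 10% of 1,030 = 103; 103 present. Satisfied.
Vote: requires a majority of the votes cast (103 − 4 abstaining = 99); a majority of 99 is 50, so 50 needed; 50 in favor. Satisfied.

Invalid — notice requirement not satisfied.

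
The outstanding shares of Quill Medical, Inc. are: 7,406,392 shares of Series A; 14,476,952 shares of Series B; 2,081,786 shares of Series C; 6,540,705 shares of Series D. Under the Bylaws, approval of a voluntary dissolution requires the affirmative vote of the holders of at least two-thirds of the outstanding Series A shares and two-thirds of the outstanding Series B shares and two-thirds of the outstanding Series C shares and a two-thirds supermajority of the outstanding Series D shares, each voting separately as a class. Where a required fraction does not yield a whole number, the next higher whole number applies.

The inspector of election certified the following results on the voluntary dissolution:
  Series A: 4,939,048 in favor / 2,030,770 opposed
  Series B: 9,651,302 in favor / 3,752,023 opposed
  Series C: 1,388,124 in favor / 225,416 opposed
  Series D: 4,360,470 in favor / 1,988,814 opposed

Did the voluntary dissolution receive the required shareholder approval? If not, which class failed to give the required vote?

Approved — every class gave the required vote.

Series A: 2/3 of 7406392 = 4937594.67, rounded up to 4937595; 4,937,595 required, 4,939,048 in favor — approved.
Series B: 2/3 of 14476952 = 9651301.33, rounded up to 9651302; 9,651,302 required, 9,651,302 in favor — approved.
Series C: 2/3 of 2081786 = 1387857.33, rounded up to 1387858; 1,387,858 required, 1,388,124 in favor — approved.
Series D: 2/3 of 6540705 = 4360470; 4,360,470 required, 4,360,470 in favor — approved.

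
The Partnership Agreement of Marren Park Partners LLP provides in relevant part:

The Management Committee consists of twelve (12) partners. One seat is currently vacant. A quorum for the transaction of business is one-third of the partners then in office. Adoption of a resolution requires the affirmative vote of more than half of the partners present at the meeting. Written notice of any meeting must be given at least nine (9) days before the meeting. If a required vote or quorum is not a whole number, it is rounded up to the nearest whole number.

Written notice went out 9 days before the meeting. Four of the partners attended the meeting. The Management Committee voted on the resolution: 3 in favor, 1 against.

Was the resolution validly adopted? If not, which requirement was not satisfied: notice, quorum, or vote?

Valid — all requirements satisfied.

Notice: 9 days given; 9 required (9 ≥ 9). Satisfied.
Quorum: 4 present; quorum is 4. Satisfied.
Vote: the resolution requires a majority of the partners present (4). A majority of 4 is 3, so 3 affirmative votes are needed; 3 voted in favor. Satisfied.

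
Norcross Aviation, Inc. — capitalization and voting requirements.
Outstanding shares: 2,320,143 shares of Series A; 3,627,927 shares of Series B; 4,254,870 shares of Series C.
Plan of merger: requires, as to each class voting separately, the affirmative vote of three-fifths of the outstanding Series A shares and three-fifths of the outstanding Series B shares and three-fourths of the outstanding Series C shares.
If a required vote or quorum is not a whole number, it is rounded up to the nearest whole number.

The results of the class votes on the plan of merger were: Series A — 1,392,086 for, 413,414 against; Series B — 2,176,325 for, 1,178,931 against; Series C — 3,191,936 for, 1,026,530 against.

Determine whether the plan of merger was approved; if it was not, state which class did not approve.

Series A: 3/5 of 2320143 = 1392085.80, rounded up to 1392086; 1,392,086 required, 1,392,086 in favor — approved.
Series B: 3/5 of 3627927 = 2176756.20, rounded up to 2176757; 2,176,757 required, 2,176,325 in favor — not approved.
Series C: 3/4 of 4254870 = 3191152.50, rounded up to 3191153; 3,191,153 required, 3,191,936 in favor — approved.

Not approved — the Series B shares did not give the required vote.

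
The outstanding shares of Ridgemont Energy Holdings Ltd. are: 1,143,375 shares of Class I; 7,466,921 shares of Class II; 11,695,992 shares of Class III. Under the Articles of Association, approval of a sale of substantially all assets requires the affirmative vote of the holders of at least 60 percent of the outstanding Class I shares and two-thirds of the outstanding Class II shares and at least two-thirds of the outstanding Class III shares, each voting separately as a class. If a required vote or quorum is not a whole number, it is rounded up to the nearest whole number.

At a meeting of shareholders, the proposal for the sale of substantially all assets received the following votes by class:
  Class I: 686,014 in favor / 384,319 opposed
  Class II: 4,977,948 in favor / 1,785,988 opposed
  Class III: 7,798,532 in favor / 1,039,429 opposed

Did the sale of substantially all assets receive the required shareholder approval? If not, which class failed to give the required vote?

Class I: 3/5 of 1143375 = 686025; 686,025 required, 686,014 in favor — not approved.
Class II: 2/3 of 7466921 = 4977947.33, rounded up to 4977948; 4,977,948 required, 4,977,948 in favor — approved.
Class III: 2/3 of 11695992 = 7797328; 7,797,328 required, 7,798,532 in favor — approved.

Not approved — the Class I shares did not give the required vote.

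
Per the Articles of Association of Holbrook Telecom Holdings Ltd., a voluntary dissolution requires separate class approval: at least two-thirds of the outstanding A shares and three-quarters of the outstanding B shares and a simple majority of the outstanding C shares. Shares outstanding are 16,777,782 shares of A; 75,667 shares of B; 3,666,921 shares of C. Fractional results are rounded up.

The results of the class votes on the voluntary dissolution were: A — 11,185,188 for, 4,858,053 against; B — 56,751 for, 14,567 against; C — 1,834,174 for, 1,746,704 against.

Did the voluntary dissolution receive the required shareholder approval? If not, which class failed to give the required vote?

Approved — every class gave the required vote.

A: 2/3 of 16777782 = 11185188; 11,185,188 required, 11,185,188 in favor — approved.
B: 3/4 of 75667 = 56750.25, rounded up to 56751; 56,751 required, 56,751 in favor — approved.
C: a majority of 3666921 is 1833461; 1,833,461 required, 1,834,174 in favor — approved.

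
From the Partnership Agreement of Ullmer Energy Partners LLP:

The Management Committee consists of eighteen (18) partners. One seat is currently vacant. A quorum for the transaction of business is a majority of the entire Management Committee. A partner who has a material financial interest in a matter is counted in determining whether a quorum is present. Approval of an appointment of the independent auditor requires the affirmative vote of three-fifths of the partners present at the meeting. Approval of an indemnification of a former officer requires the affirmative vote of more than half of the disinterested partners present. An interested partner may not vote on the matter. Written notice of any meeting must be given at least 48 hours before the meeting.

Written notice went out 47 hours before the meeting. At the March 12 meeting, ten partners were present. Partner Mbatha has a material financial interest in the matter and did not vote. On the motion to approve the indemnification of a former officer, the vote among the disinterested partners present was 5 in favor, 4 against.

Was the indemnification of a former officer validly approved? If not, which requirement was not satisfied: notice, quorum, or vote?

Invalid — notice requirement not satisfied.

Notice: 47 hours given; 48 required (47 < 48). Not satisfied.
Quorum: 10 present (interested partners count toward quorum); quorum is 10. Satisfied.
Vote: the indemnification of a former officer requires a majority of the disinterested partners present (10 − 1 = 9). A majority of 9 is 5, so 5 affirmative votes are needed; 5 voted in favor. Satisfied.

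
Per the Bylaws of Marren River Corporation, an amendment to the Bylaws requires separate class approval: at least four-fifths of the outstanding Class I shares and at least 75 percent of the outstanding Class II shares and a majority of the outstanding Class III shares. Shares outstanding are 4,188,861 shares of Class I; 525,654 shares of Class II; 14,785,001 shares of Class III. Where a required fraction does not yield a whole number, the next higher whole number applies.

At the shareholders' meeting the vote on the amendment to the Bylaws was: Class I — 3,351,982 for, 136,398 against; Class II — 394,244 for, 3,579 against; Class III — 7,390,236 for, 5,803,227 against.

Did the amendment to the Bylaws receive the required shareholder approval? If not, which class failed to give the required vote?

Not approved — the Class III shares did not give the required vote.

Class I: 4/5 of 4188861 = 3351088.80, rounded up to 3351089; 3,351,089 required, 3,351,982 in favor — approved.
Class II: 3/4 of 525654 = 394240.50, rounded up to 394241; 394,241 required, 394,244 in favor — approved.
Class III: a majority of 14785001 is 7392501; 7,392,501 required, 7,390,236 in favor — not approved.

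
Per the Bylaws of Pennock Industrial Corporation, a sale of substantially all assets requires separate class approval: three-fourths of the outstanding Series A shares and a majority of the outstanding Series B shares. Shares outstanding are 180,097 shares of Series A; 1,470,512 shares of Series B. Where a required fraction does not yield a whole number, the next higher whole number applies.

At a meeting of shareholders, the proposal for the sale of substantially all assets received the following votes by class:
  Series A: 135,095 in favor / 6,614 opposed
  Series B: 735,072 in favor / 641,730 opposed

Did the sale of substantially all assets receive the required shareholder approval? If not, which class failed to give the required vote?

Series A: 3/4 of 180097 = 135072.75, rounded up to 135073; 135,073 required, 135,095 in favor — approved.
Series B: a majority of 1470512 is 735257; 735,257 required, 735,072 in favor — not approved.

Not approved — the Series B shares did not give the required vote.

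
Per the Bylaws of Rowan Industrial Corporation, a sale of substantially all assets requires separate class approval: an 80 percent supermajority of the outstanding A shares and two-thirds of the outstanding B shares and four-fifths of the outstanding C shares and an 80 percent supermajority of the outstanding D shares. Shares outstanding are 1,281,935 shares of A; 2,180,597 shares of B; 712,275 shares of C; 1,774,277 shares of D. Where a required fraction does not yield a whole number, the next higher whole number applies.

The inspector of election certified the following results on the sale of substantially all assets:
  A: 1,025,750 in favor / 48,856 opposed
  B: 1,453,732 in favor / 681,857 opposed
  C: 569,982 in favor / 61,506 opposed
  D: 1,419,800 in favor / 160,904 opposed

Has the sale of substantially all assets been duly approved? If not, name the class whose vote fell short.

Approved — every class gave the required vote.

A: 4/5 of 1281935 = 1025548; 1,025,548 required, 1,025,750 in favor — approved.
B: 2/3 of 2180597 = 1453731.33, rounded up to 1453732; 1,453,732 required, 1,453,732 in favor — approved.
C: 4/5 of 712275 = 569820; 569,820 required, 569,982 in favor — approved.
D: 4/5 of 1774277 = 1419421.60, rounded up to 1419422; 1,419,422 required, 1,419,800 in favor — approved.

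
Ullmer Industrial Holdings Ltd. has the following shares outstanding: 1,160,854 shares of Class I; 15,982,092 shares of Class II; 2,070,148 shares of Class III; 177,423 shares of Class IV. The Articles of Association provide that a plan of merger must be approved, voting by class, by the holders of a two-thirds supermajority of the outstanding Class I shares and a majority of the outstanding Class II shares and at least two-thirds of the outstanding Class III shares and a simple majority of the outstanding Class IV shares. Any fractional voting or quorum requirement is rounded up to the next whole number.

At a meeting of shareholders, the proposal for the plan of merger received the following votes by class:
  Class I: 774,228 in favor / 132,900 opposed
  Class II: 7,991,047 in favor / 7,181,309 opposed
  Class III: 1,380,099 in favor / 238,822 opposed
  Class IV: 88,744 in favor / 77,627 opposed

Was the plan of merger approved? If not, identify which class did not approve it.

Approved — every class gave the required vote.

Class I: 2/3 of 1160854 = 773902.67, rounded up to 773903; 773,903 required, 774,228 in favor — approved.
Class II: a majority of 15982092 is 7991047; 7,991,047 required, 7,991,047 in favor — approved.
Class III: 2/3 of 2070148 = 1380098.67, rounded up to 1380099; 1,380,099 required, 1,380,099 in favor — approved.
Class IV: a majority of 177423 is 88712; 88,712 required, 88,744 in favor — approved.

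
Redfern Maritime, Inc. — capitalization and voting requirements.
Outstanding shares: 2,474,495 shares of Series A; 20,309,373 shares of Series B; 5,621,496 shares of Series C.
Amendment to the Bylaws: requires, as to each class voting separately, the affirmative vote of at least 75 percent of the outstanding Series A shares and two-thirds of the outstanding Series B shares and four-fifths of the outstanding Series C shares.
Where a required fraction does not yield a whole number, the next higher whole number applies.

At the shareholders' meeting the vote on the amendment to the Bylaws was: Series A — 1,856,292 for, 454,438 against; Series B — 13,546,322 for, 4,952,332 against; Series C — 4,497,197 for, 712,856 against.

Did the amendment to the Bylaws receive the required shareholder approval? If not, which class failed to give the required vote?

Series A: 3/4 of 2474495 = 1855871.25, rounded up to 1855872; 1,855,872 required, 1,856,292 in favor — approved.
Series B: 2/3 of 20309373 = 13539582; 13,539,582 required, 13,546,322 in favor — approved.
Series C: 4/5 of 5621496 = 4497196.80, rounded up to 4497197; 4,497,197 required, 4,497,197 in favor — approved.

Approved — every class gave the required vote.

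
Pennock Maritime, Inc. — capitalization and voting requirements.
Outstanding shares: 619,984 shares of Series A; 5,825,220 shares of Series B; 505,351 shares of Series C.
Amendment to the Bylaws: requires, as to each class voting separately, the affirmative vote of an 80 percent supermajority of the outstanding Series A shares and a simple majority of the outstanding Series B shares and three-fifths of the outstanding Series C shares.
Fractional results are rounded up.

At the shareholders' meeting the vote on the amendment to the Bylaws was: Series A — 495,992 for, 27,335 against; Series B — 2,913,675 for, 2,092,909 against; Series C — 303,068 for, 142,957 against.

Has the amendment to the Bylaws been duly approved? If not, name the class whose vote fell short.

Series A: 4/5 of 619984 = 495987.20, rounded up to 495988; 495,988 required, 495,992 in favor — approved.
Series B: a majority of 5825220 is 2912611; 2,912,611 required, 2,913,675 in favor — approved.
Series C: 3/5 of 505351 = 303210.60, rounded up to 303211; 303,211 required, 303,068 in favor — not approved.

Not approved — the Series C shares did not give the required vote.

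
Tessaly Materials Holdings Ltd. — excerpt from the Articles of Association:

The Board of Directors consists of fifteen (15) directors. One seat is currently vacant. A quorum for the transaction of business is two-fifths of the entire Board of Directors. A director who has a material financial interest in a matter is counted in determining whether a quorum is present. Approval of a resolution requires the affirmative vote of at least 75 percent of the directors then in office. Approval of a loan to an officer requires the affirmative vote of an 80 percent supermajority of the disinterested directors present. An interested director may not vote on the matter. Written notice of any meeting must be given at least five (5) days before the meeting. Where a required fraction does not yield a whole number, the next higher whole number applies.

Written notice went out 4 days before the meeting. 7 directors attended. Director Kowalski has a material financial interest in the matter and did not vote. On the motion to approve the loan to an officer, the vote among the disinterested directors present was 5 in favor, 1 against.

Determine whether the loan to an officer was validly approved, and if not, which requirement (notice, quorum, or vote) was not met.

Invalid — notice requirement not satisfied.

Notice: 4 days given; 5 required (4 < 5). Not satisfied.
Quorum: 7 present (interested directors count toward quorum); quorum is 6. Satisfied.
Vote: the loan to an officer requires four-fifths of the disinterested directors present (7 − 1 = 6). 4/5 of 6 = 4.80, rounded up to 5, so 5 affirmative votes are needed; 5 voted in favor. Satisfied.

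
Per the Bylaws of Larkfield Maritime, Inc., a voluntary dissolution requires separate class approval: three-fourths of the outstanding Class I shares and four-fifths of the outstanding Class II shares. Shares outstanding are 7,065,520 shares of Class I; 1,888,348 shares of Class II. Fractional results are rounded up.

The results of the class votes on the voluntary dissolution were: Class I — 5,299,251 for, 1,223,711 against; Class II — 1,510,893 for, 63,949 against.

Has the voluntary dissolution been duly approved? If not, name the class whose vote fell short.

Class I: 3/4 of 7065520 = 5299140; 5,299,140 required, 5,299,251 in favor — approved.
Class II: 4/5 of 1888348 = 1510678.40, rounded up to 1510679; 1,510,679 required, 1,510,893 in favor — approved.

Approved — every class gave the required vote.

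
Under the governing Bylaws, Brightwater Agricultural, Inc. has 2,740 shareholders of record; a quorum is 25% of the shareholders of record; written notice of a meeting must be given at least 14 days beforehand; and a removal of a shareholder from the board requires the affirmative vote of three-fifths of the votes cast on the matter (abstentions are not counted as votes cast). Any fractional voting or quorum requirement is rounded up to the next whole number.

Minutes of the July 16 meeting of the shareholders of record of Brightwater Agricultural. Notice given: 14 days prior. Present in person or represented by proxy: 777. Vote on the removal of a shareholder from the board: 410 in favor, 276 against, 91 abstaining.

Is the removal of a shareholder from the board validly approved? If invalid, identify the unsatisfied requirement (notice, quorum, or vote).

Notice: 14 days given; 14 required. Satisfied.
Quorum: 25% of 2,740 = 685; 777 present. Satisfied.
Vote: requires three-fifths of the votes cast (777 − 91 abstaining = 686); 3/5 of 686 = 411.60, rounded up to 412, so 412 needed; 410 in favor. Not satisfied.

Invalid — vote requirement not satisfied.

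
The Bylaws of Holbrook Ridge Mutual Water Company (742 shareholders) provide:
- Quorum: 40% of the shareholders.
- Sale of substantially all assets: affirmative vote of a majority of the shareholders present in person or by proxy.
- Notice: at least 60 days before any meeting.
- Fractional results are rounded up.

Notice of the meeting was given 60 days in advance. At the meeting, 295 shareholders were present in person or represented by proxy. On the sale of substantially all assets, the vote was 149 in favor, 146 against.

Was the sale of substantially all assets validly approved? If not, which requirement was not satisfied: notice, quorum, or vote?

Invalid — quorum requirement not satisfied.

Notice: 60 days given; 60 required. Satisfied.
Quorum: 40% of 742 = 296.80, rounded up to 297; 295 present. Not satisfied.
Vote: requires a majority of those present (295); a majority of 295 is 148, so 148 needed; 149 in favor. Satisfied.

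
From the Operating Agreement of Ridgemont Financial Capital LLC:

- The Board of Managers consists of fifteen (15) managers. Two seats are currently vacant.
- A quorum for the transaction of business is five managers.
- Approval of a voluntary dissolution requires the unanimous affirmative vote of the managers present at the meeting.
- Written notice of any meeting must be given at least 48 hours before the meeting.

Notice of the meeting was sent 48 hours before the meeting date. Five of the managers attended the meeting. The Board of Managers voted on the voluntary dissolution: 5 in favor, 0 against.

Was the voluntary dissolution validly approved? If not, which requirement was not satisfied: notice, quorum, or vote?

Notice: 48 hours given; 48 required (48 ≥ 48). Satisfied.
Quorum: 5 present; quorum is 5. Satisfied.
Vote: the voluntary dissolution requires the unanimous vote of the managers present (5). Unanimous means all 5, so 5 affirmative votes are needed; 5 voted in favor. Satisfied.

Valid — all requirements satisfied.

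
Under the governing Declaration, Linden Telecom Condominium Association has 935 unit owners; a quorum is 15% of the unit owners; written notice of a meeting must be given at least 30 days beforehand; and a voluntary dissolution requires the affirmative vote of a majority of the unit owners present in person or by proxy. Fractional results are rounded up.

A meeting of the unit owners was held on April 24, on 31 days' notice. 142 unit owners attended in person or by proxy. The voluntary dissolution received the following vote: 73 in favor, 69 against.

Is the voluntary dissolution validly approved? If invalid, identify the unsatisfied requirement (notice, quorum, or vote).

Valid — all requirements satisfied.

Notice: 31 days given; 30 required. Satisfied.
Quorum: 15% of 935 = 140.25, rounded up to 141; 142 present. Satisfied.
Vote: requires a majority of those present (142); a majority of 142 is 72, so 72 needed; 73 in favor. Satisfied.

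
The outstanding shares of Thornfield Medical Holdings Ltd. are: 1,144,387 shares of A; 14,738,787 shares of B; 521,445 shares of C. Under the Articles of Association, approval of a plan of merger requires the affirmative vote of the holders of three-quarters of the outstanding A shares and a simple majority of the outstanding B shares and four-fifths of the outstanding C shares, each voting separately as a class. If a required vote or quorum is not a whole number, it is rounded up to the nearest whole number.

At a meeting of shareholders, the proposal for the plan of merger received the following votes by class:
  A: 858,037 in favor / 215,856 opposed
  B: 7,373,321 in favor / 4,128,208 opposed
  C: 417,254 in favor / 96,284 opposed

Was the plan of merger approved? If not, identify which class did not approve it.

Not approved — the A shares did not give the required vote.

A: 3/4 of 1144387 = 858290.25, rounded up to 858291; 858,291 required, 858,037 in favor — not approved.
B: a majority of 14738787 is 7369394; 7,369,394 required, 7,373,321 in favor — approved.
C: 4/5 of 521445 = 417156; 417,156 required, 417,254 in favor — approved.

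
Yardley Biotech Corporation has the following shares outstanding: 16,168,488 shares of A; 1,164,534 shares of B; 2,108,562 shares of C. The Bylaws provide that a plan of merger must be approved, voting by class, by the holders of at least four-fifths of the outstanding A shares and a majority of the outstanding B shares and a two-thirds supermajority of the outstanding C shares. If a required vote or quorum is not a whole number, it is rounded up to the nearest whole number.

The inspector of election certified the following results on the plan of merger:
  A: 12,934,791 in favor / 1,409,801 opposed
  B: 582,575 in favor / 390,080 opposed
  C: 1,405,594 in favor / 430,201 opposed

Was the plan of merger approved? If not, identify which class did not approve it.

Not approved — the C shares did not give the required vote.

A: 4/5 of 16168488 = 12934790.40, rounded up to 12934791; 12,934,791 required, 12,934,791 in favor — approved.
B: a majority of 1164534 is 582268; 582,268 required, 582,575 in favor — approved.
C: 2/3 of 2108562 = 1405708; 1,405,708 required, 1,405,594 in favor — not approved.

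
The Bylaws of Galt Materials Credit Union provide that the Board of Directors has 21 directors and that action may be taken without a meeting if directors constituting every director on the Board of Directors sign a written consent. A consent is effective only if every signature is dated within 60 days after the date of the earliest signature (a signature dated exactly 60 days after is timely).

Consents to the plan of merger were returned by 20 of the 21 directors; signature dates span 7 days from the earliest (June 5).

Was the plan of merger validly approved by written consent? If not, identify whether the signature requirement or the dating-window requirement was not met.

Signatures required: every one of 21 — unanimous means all 21, so 21 needed; 20 signed. Insufficient.
Dating window: the latest signature is 7 days after the earliest; the limit is 60 days. Within the window.

Not effective — insufficient signatures.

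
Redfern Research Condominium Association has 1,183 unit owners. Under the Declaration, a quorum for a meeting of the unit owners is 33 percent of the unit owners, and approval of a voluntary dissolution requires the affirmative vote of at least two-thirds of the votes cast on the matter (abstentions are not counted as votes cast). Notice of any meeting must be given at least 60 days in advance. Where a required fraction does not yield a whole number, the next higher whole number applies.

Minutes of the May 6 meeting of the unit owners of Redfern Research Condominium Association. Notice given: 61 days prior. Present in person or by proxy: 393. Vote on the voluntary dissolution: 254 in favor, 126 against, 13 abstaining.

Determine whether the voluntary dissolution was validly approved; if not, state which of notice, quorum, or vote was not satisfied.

Valid — all requirements satisfied.

Notice: 61 days given; 60 required. Satisfied.
Quorum: 33% of 1,183 = 390.39, rounded up to 391; 393 present. Satisfied.
Vote: requires two-thirds of the votes cast (393 − 13 abstaining = 380); 2/3 of 380 = 253.33, rounded up to 254, so 254 needed; 254 in favor. Satisfied.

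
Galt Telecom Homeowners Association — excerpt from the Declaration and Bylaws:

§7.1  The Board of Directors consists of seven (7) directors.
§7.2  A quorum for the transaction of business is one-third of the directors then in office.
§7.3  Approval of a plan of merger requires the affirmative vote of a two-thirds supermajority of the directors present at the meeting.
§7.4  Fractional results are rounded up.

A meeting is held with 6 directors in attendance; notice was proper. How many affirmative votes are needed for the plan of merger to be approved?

4

The plan of merger requires two-thirds of the directors present (6).
2/3 of 6 = 4.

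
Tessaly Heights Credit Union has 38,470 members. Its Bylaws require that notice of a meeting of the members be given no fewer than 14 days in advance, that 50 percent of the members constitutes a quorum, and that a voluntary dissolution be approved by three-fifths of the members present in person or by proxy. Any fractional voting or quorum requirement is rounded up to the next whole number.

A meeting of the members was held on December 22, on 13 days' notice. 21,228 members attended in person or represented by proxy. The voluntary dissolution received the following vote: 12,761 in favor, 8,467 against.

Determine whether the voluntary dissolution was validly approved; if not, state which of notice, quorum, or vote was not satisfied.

Notice: 13 days given; 14 required. Not satisfied.
Quorum: 50% of 38,470 = 19,235; 21,228 present. Satisfied.
Vote: requires three-fifths of those present (21,228); 3/5 of 21228 = 12736.80, rounded up to 12737, so 12,737 needed; 12,761 in favor. Satisfied.

Invalid — notice requirement not satisfied.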